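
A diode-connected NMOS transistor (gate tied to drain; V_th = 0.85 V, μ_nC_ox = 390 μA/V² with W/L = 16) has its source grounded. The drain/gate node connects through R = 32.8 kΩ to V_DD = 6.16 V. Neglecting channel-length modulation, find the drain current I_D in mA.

I_D = 0.155 mA

With gate tied to drain, V_GS = V_DS ≥ V_GS − V_th, so the device is in saturation.
k_n = μ_nC_ox · (W/L) = 6.24 mA/V².
KCL at the drain: ½ k_n (V_GS − V_th)² = (V_DD − V_GS)/R.
Let x = V_GS − 0.85. Then 102 x² + x − 5.31 = 0, giving x = 0.223 V (positive root), so V_GS = 1.07 V.
I_D = (V_DD − V_GS)/R = (6.16 − 1.07) / 32.8 = 0.155 mA.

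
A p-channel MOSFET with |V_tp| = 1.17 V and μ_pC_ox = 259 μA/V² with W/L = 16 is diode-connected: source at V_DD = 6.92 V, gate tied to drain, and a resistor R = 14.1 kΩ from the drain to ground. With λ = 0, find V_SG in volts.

V_SG = 1.60 V

With gate tied to drain, V_SG = V_SD ≥ V_SG − |V_tp|, so the device is in saturation.
k_p = μ_pC_ox · (W/L) = 4.144 mA/V².
KCL at the drain: ½ k_p (V_SG − |V_tp|)² = (V_DD − V_SG)/R.
Let x = V_SG − 1.17. Then 29.2 x² + x − 5.75 = 0, giving x = 0.427 V (positive root), so V_SG = 1.6 V.
I_D = (V_DD − V_SG)/R = (6.92 − 1.6) / 14.1 = 0.378 mA.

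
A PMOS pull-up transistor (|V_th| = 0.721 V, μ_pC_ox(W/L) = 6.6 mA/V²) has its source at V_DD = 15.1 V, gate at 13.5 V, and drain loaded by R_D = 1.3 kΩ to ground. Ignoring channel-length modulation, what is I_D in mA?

V_SG = V_DD − V_G = 15.1 − 13.5 = 1.6 V, so V_ov = 1.6 − 0.721 = 0.879 V.
Assume saturation: I_D = ½ k_p V_ov² = 0.5 × 6.6 × 0.879² = 2.55 mA, giving V_SD = V_DD − I_D R_D = 15.1 − 2.55 × 1.3 = 11.8 V.
V_SD = 11.8 V ≥ V_ov = 0.879 V, confirming saturation.

I_D = 2.55 mA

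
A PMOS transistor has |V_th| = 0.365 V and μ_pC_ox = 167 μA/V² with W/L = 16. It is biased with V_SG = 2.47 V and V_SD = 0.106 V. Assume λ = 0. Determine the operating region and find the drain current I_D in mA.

Triode; I_D = 0.581 mA

k_p = μ_pC_ox · (W/L) = 2.672 mA/V².
V_ov = V_SG − |V_th| = 2.47 − 0.365 = 2.11 V.
Since V_SD = 0.106 V < V_ov = 2.11 V, the device is in the triode region.
I_D = k_p [V_ov · V_SD − ½ V_SD²] = 2.672 × [2.11 × 0.106 − 0.5 × 0.106²] = 0.581 mA.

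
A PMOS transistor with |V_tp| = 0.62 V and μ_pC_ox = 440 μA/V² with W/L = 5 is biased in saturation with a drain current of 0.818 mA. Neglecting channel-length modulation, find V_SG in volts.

V_SG = 1.48 V

k_p = μ_pC_ox · (W/L) = 2.2 mA/V².
In saturation I_D = ½ k_p (V_SG − |V_tp|)², so V_SG − |V_tp| = √(2 I_D / k_p) = √(2 × 0.818 / 2.2) = 0.862 V.
V_SG = 0.62 + 0.862 = 1.48 V.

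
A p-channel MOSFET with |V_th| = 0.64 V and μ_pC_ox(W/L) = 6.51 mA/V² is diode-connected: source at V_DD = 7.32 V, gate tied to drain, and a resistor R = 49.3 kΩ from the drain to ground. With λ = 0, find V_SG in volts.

V_SG = 0.841 V

With gate tied to drain, V_SG = V_SD ≥ V_SG − |V_th|, so the device is in saturation.
KCL at the drain: ½ k_p (V_SG − |V_th|)² = (V_DD − V_SG)/R.
Let x = V_SG − 0.64. Then 160 x² + x − 6.68 = 0, giving x = 0.201 V (positive root), so V_SG = 0.841 V.
I_D = (V_DD − V_SG)/R = (7.32 − 0.841) / 49.3 = 0.131 mA.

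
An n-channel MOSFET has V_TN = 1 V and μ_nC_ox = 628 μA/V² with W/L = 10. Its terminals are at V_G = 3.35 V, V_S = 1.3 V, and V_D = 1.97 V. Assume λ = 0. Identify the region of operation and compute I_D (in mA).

V_GS = V_G − V_S = 3.35 − 1.3 = 2.05 V; V_DS = V_D − V_S = 1.97 − 1.3 = 0.67 V.
k_n = μ_nC_ox · (W/L) = 6.28 mA/V².
V_ov = V_GS − V_TN = 2.05 − 1 = 1.05 V.
Since V_DS = 0.67 V < V_ov = 1.05 V, the device is in the triode region.
I_D = k_n [V_ov · V_DS − ½ V_DS²] = 6.28 × [1.05 × 0.67 − 0.5 × 0.67²] = 3.01 mA.

Triode; I_D = 3.01 mA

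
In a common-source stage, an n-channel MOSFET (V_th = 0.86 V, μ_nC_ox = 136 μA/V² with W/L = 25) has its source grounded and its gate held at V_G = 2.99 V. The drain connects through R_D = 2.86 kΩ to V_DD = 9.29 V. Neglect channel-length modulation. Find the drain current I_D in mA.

I_D = 3.08 mA

V_GS = V_G = 2.99 V, so V_ov = 2.99 − 0.86 = 2.13 V.
k_n = μ_nC_ox · (W/L) = 3.4 mA/V².
Assume saturation: I_D = ½ k_n V_ov² = 0.5 × 3.4 × 2.13² = 7.71 mA, giving V_DS = V_DD − I_D R_D = 9.29 − 7.71 × 2.86 = -12.8 V.
But -12.8 V < V_ov = 2.13 V, so the device is actually in triode.
In triode I_D = k_n[V_ov V_DS − ½ V_DS²] and I_D = (V_DD − V_DS)/R_D. Equating: 4.86 V_DS² − 21.71 V_DS + 9.29 = 0, giving V_DS = 0.479 V (the root below V_ov).
I_D = (9.29 − 0.479) / 2.86 = 3.08 mA.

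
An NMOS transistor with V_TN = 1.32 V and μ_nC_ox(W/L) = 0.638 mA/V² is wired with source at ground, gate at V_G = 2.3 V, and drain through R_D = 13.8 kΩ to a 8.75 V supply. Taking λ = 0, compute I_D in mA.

I_D = 0.306 mA

V_GS = V_G = 2.3 V, so V_ov = 2.3 − 1.32 = 0.98 V.
Assume saturation: I_D = ½ k_n V_ov² = 0.5 × 0.638 × 0.98² = 0.306 mA, giving V_DS = V_DD − I_D R_D = 8.75 − 0.306 × 13.8 = 4.52 V.
V_DS = 4.52 V ≥ V_ov = 0.98 V, confirming saturation.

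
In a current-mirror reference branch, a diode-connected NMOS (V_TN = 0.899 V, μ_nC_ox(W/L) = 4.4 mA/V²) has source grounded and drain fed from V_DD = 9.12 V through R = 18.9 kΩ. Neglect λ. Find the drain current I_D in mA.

I_D = 0.412 mA

With gate tied to drain, V_GS = V_DS ≥ V_GS − V_TN, so the device is in saturation.
KCL at the drain: ½ k_n (V_GS − V_TN)² = (V_DD − V_GS)/R.
Let x = V_GS − 0.899. Then 41.6 x² + x − 8.221 = 0, giving x = 0.433 V (positive root), so V_GS = 1.33 V.
I_D = (V_DD − V_GS)/R = (9.12 − 1.33) / 18.9 = 0.412 mA.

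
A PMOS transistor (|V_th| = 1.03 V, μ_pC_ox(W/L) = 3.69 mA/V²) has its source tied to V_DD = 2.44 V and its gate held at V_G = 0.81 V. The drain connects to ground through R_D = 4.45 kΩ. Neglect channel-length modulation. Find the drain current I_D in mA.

V_SG = V_DD − V_G = 2.44 − 0.81 = 1.63 V, so V_ov = 1.63 − 1.03 = 0.6 V.
Assume saturation: I_D = ½ k_p V_ov² = 0.5 × 3.69 × 0.6² = 0.664 mA, giving V_SD = V_DD − I_D R_D = 2.44 − 0.664 × 4.45 = -0.516 V.
But -0.516 V < V_ov = 0.6 V, so the device is actually in triode.
In triode I_D = k_p[V_ov V_SD − ½ V_SD²] and I_D = (V_DD − V_SD)/R_D. Equating: 8.21 V_SD² − 10.85 V_SD + 2.44 = 0, giving V_SD = 0.287 V (the root below V_ov).
I_D = (2.44 − 0.287) / 4.45 = 0.484 mA.

I_D = 0.484 mA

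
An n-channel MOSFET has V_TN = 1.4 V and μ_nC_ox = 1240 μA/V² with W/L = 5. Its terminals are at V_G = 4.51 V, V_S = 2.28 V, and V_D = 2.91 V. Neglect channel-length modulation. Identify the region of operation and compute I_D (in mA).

Triode; I_D = 2.01 mA

V_GS = V_G − V_S = 4.51 − 2.28 = 2.23 V; V_DS = V_D − V_S = 2.91 − 2.28 = 0.63 V.
k_n = μ_nC_ox · (W/L) = 6.2 mA/V².
V_ov = V_GS − V_TN = 2.23 − 1.4 = 0.83 V.
Since V_DS = 0.63 V < V_ov = 0.83 V, the device is in the triode region.
I_D = k_n [V_ov · V_DS − ½ V_DS²] = 6.2 × [0.83 × 0.63 − 0.5 × 0.63²] = 2.01 mA.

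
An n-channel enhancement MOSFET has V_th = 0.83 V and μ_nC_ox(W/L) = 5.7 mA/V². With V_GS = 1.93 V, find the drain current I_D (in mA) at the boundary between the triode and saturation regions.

At the boundary V_DS = V_ov = V_GS − V_th = 1.93 − 0.83 = 1.1 V.
I_D = ½ k_n V_ov² = 0.5 × 5.7 × 1.1² = 3.45 mA.

I_D = 3.45 mA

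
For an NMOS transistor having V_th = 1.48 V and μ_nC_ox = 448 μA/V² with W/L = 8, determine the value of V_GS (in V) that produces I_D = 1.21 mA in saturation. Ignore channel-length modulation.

V_GS = 2.30 V

k_n = μ_nC_ox · (W/L) = 3.584 mA/V².
In saturation I_D = ½ k_n (V_GS − V_th)², so V_GS − V_th = √(2 I_D / k_n) = √(2 × 1.21 / 3.584) = 0.822 V.
V_GS = 1.48 + 0.822 = 2.3 V.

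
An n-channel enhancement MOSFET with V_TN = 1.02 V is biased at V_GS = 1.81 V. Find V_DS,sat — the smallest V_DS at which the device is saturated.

The boundary between triode and saturation is V_DS = V_GS − V_TN = V_ov.
V_ov = 1.81 − 1.02 = 0.79 V.

V_DS,sat = 0.790 V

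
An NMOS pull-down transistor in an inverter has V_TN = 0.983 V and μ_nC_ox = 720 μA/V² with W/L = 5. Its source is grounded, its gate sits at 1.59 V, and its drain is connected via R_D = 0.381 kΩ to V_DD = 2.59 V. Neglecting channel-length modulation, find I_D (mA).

I_D = 0.663 mA

V_GS = V_G = 1.59 V, so V_ov = 1.59 − 0.983 = 0.607 V.
k_n = μ_nC_ox · (W/L) = 3.6 mA/V².
Assume saturation: I_D = ½ k_n V_ov² = 0.5 × 3.6 × 0.607² = 0.663 mA, giving V_DS = V_DD − I_D R_D = 2.59 − 0.663 × 0.381 = 2.34 V.
V_DS = 2.34 V ≥ V_ov = 0.607 V, confirming saturation.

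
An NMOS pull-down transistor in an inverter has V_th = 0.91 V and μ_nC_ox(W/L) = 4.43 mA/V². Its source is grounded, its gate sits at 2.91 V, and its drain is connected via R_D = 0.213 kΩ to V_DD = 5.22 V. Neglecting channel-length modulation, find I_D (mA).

I_D = 8.86 mA

V_GS = V_G = 2.91 V, so V_ov = 2.91 − 0.91 = 2 V.
Assume saturation: I_D = ½ k_n V_ov² = 0.5 × 4.43 × 2² = 8.86 mA, giving V_DS = V_DD − I_D R_D = 5.22 − 8.86 × 0.213 = 3.33 V.
V_DS = 3.33 V ≥ V_ov = 2 V, confirming saturation.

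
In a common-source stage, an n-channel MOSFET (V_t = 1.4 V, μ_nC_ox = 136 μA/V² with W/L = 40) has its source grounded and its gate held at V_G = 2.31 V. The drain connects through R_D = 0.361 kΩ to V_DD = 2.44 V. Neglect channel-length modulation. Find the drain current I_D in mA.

I_D = 2.25 mA

V_GS = V_G = 2.31 V, so V_ov = 2.31 − 1.4 = 0.91 V.
k_n = μ_nC_ox · (W/L) = 5.44 mA/V².
Assume saturation: I_D = ½ k_n V_ov² = 0.5 × 5.44 × 0.91² = 2.25 mA, giving V_DS = V_DD − I_D R_D = 2.44 − 2.25 × 0.361 = 1.63 V.
V_DS = 1.63 V ≥ V_ov = 0.91 V, confirming saturation.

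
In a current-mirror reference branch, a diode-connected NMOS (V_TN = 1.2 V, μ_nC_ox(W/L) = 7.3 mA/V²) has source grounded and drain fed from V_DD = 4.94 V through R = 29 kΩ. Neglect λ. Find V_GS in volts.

V_GS = 1.38 V

With gate tied to drain, V_GS = V_DS ≥ V_GS − V_TN, so the device is in saturation.
KCL at the drain: ½ k_n (V_GS − V_TN)² = (V_DD − V_GS)/R.
Let x = V_GS − 1.2. Then 106 x² + x − 3.74 = 0, giving x = 0.183 V (positive root), so V_GS = 1.38 V.
I_D = (V_DD − V_GS)/R = (4.94 − 1.38) / 29 = 0.123 mA.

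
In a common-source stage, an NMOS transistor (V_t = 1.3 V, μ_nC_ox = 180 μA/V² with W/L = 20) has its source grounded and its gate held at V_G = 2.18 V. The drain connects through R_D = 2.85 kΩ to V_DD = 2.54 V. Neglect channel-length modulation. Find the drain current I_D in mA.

I_D = 0.786 mA

V_GS = V_G = 2.18 V, so V_ov = 2.18 − 1.3 = 0.88 V.
k_n = μ_nC_ox · (W/L) = 3.6 mA/V².
Assume saturation: I_D = ½ k_n V_ov² = 0.5 × 3.6 × 0.88² = 1.39 mA, giving V_DS = V_DD − I_D R_D = 2.54 − 1.39 × 2.85 = -1.43 V.
But -1.43 V < V_ov = 0.88 V, so the device is actually in triode.
In triode I_D = k_n[V_ov V_DS − ½ V_DS²] and I_D = (V_DD − V_DS)/R_D. Equating: 5.13 V_DS² − 10.03 V_DS + 2.54 = 0, giving V_DS = 0.299 V (the root below V_ov).
I_D = (2.54 − 0.299) / 2.85 = 0.786 mA.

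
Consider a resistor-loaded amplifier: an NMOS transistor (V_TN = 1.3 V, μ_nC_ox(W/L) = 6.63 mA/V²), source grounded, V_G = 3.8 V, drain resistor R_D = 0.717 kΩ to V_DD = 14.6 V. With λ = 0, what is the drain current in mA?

I_D = 18.1 mA

V_GS = V_G = 3.8 V, so V_ov = 3.8 − 1.3 = 2.5 V.
Assume saturation: I_D = ½ k_n V_ov² = 0.5 × 6.63 × 2.5² = 20.7 mA, giving V_DS = V_DD − I_D R_D = 14.6 − 20.7 × 0.717 = -0.255 V.
But -0.255 V < V_ov = 2.5 V, so the device is actually in triode.
In triode I_D = k_n[V_ov V_DS − ½ V_DS²] and I_D = (V_DD − V_DS)/R_D. Equating: 2.38 V_DS² − 12.88 V_DS + 14.6 = 0, giving V_DS = 1.61 V (the root below V_ov).
I_D = (14.6 − 1.61) / 0.717 = 18.1 mA.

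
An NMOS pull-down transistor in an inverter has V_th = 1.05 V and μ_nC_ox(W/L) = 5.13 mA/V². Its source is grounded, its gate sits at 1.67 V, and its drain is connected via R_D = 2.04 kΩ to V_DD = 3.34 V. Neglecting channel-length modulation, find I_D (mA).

V_GS = V_G = 1.67 V, so V_ov = 1.67 − 1.05 = 0.62 V.
Assume saturation: I_D = ½ k_n V_ov² = 0.5 × 5.13 × 0.62² = 0.986 mA, giving V_DS = V_DD − I_D R_D = 3.34 − 0.986 × 2.04 = 1.33 V.
V_DS = 1.33 V ≥ V_ov = 0.62 V, confirming saturation.

I_D = 0.986 mA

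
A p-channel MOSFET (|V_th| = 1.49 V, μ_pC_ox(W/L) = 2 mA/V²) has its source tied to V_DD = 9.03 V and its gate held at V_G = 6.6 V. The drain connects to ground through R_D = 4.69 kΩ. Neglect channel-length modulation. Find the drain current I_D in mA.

V_SG = V_DD − V_G = 9.03 − 6.6 = 2.43 V, so V_ov = 2.43 − 1.49 = 0.94 V.
Assume saturation: I_D = ½ k_p V_ov² = 0.5 × 2 × 0.94² = 0.884 mA, giving V_SD = V_DD − I_D R_D = 9.03 − 0.884 × 4.69 = 4.89 V.
V_SD = 4.89 V ≥ V_ov = 0.94 V, confirming saturation.

I_D = 0.884 mA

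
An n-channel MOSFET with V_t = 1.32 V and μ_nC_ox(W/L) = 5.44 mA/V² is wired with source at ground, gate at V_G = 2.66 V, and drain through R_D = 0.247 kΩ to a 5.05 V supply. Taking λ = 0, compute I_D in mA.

V_GS = V_G = 2.66 V, so V_ov = 2.66 − 1.32 = 1.34 V.
Assume saturation: I_D = ½ k_n V_ov² = 0.5 × 5.44 × 1.34² = 4.88 mA, giving V_DS = V_DD − I_D R_D = 5.05 − 4.88 × 0.247 = 3.84 V.
V_DS = 3.84 V ≥ V_ov = 1.34 V, confirming saturation.

I_D = 4.88 mA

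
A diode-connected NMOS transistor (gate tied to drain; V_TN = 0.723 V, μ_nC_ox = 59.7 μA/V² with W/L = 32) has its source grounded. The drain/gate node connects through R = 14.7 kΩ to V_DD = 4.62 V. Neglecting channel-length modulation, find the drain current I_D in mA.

With gate tied to drain, V_GS = V_DS ≥ V_GS − V_TN, so the device is in saturation.
k_n = μ_nC_ox · (W/L) = 1.91 mA/V².
KCL at the drain: ½ k_n (V_GS − V_TN)² = (V_DD − V_GS)/R.
Let x = V_GS − 0.723. Then 14 x² + x − 3.897 = 0, giving x = 0.492 V (positive root), so V_GS = 1.22 V.
I_D = (V_DD − V_GS)/R = (4.62 − 1.22) / 14.7 = 0.232 mA.

I_D = 0.232 mA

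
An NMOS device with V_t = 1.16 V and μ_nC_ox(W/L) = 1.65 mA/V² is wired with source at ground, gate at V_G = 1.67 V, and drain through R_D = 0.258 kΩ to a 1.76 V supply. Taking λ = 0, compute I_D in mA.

I_D = 0.215 mA

V_GS = V_G = 1.67 V, so V_ov = 1.67 − 1.16 = 0.51 V.
Assume saturation: I_D = ½ k_n V_ov² = 0.5 × 1.65 × 0.51² = 0.215 mA, giving V_DS = V_DD − I_D R_D = 1.76 − 0.215 × 0.258 = 1.7 V.
V_DS = 1.7 V ≥ V_ov = 0.51 V, confirming saturation.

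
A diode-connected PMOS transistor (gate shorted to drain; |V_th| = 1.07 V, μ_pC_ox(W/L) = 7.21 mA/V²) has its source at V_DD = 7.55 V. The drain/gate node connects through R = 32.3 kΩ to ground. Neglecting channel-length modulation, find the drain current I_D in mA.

With gate tied to drain, V_SG = V_SD ≥ V_SG − |V_th|, so the device is in saturation.
KCL at the drain: ½ k_p (V_SG − |V_th|)² = (V_DD − V_SG)/R.
Let x = V_SG − 1.07. Then 116 x² + x − 6.48 = 0, giving x = 0.232 V (positive root), so V_SG = 1.3 V.
I_D = (V_DD − V_SG)/R = (7.55 − 1.3) / 32.3 = 0.193 mA.

I_D = 0.193 mA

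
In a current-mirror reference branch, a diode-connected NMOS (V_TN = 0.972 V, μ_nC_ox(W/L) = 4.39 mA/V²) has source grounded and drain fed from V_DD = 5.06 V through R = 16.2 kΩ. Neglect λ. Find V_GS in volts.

V_GS = 1.30 V

With gate tied to drain, V_GS = V_DS ≥ V_GS − V_TN, so the device is in saturation.
KCL at the drain: ½ k_n (V_GS − V_TN)² = (V_DD − V_GS)/R.
Let x = V_GS − 0.972. Then 35.6 x² + x − 4.088 = 0, giving x = 0.325 V (positive root), so V_GS = 1.3 V.
I_D = (V_DD − V_GS)/R = (5.06 − 1.3) / 16.2 = 0.232 mA.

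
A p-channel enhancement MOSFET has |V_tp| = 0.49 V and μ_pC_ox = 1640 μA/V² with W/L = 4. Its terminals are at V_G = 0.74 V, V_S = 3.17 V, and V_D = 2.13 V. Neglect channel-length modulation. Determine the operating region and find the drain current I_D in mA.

V_SG = V_S − V_G = 3.17 − 0.74 = 2.43 V; V_SD = V_S − V_D = 3.17 − 2.13 = 1.04 V.
k_p = μ_pC_ox · (W/L) = 6.56 mA/V².
V_ov = V_SG − |V_tp| = 2.43 − 0.49 = 1.94 V.
Since V_SD = 1.04 V < V_ov = 1.94 V, the device is in the triode region.
I_D = k_p [V_ov · V_SD − ½ V_SD²] = 6.56 × [1.94 × 1.04 − 0.5 × 1.04²] = 9.69 mA.

Triode; I_D = 9.69 mA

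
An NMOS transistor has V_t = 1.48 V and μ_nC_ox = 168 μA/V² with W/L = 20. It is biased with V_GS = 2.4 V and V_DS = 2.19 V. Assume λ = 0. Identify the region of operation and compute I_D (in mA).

Saturation; I_D = 1.42 mA

k_n = μ_nC_ox · (W/L) = 3.36 mA/V².
V_ov = V_GS − V_t = 2.4 − 1.48 = 0.92 V.
Since V_DS = 2.19 V ≥ V_ov = 0.92 V, the device is in saturation.
I_D = ½ k_n V_ov² = 0.5 × 3.36 × 0.92² = 1.42 mA.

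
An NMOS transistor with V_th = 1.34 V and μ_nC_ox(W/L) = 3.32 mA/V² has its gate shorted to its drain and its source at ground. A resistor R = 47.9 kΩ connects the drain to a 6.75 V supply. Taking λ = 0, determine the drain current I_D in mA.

With gate tied to drain, V_GS = V_DS ≥ V_GS − V_th, so the device is in saturation.
KCL at the drain: ½ k_n (V_GS − V_th)² = (V_DD − V_GS)/R.
Let x = V_GS − 1.34. Then 79.5 x² + x − 5.41 = 0, giving x = 0.255 V (positive root), so V_GS = 1.59 V.
I_D = (V_DD − V_GS)/R = (6.75 − 1.59) / 47.9 = 0.108 mA.

I_D = 0.108 mA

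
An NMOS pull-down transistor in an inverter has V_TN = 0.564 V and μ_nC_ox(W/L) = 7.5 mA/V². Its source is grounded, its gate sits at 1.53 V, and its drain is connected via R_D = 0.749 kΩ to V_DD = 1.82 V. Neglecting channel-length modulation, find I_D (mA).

V_GS = V_G = 1.53 V, so V_ov = 1.53 − 0.564 = 0.966 V.
Assume saturation: I_D = ½ k_n V_ov² = 0.5 × 7.5 × 0.966² = 3.5 mA, giving V_DS = V_DD − I_D R_D = 1.82 − 3.5 × 0.749 = -0.801 V.
But -0.801 V < V_ov = 0.966 V, so the device is actually in triode.
In triode I_D = k_n[V_ov V_DS − ½ V_DS²] and I_D = (V_DD − V_DS)/R_D. Equating: 2.81 V_DS² − 6.427 V_DS + 1.82 = 0, giving V_DS = 0.331 V (the root below V_ov).
I_D = (1.82 − 0.331) / 0.749 = 1.99 mA.

I_D = 1.99 mA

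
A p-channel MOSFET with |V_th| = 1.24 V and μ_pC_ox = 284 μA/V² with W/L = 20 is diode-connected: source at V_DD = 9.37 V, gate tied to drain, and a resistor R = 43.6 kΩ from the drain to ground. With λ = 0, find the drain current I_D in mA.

I_D = 0.181 mA

With gate tied to drain, V_SG = V_SD ≥ V_SG − |V_th|, so the device is in saturation.
k_p = μ_pC_ox · (W/L) = 5.68 mA/V².
KCL at the drain: ½ k_p (V_SG − |V_th|)² = (V_DD − V_SG)/R.
Let x = V_SG − 1.24. Then 124 x² + x − 8.13 = 0, giving x = 0.252 V (positive root), so V_SG = 1.49 V.
I_D = (V_DD − V_SG)/R = (9.37 − 1.49) / 43.6 = 0.181 mA.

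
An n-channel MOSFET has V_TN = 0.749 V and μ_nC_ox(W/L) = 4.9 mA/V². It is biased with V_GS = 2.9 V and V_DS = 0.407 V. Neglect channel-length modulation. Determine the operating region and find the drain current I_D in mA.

Triode; I_D = 3.88 mA

V_ov = V_GS − V_TN = 2.9 − 0.749 = 2.15 V.
Since V_DS = 0.407 V < V_ov = 2.15 V, the device is in the triode region.
I_D = k_n [V_ov · V_DS − ½ V_DS²] = 4.9 × [2.15 × 0.407 − 0.5 × 0.407²] = 3.88 mA.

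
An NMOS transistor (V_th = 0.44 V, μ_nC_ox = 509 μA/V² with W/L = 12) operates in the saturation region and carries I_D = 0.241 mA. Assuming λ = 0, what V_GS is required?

k_n = μ_nC_ox · (W/L) = 6.108 mA/V².
In saturation I_D = ½ k_n (V_GS − V_th)², so V_GS − V_th = √(2 I_D / k_n) = √(2 × 0.241 / 6.108) = 0.281 V.
V_GS = 0.44 + 0.281 = 0.721 V.

V_GS = 0.721 V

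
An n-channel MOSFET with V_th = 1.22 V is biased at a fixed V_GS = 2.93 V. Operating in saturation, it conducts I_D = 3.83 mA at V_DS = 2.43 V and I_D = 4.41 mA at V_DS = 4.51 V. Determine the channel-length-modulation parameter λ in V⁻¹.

With V_GS fixed, I_D ∝ (1 + λ V_DS) in saturation, so I_D2/I_D1 = (1 + λ V_DS2)/(1 + λ V_DS1).
4.41/3.83 = 1.151 = (1 + 4.51 λ)/(1 + 2.43 λ).
Solving: λ (I_D1 V_DS2 − I_D2 V_DS1) = I_D2 − I_D1, so λ = (4.41 − 3.83) / (3.83 × 4.51 − 4.41 × 2.43) = 0.58 / 6.56 = 0.0885 V⁻¹.

λ = 0.0885 V⁻¹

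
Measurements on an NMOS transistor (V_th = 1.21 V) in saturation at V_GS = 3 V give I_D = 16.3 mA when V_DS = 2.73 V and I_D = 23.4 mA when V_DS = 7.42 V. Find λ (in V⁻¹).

With V_GS fixed, I_D ∝ (1 + λ V_DS) in saturation, so I_D2/I_D1 = (1 + λ V_DS2)/(1 + λ V_DS1).
23.4/16.3 = 1.436 = (1 + 7.42 λ)/(1 + 2.73 λ).
Solving: λ (I_D1 V_DS2 − I_D2 V_DS1) = I_D2 − I_D1, so λ = (23.4 − 16.3) / (16.3 × 7.42 − 23.4 × 2.73) = 7.1 / 57.1 = 0.124 V⁻¹.

λ = 0.124 V⁻¹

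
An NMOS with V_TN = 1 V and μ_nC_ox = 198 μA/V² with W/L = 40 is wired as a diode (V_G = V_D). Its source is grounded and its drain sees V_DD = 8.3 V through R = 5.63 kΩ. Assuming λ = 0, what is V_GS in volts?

With gate tied to drain, V_GS = V_DS ≥ V_GS − V_TN, so the device is in saturation.
k_n = μ_nC_ox · (W/L) = 7.92 mA/V².
KCL at the drain: ½ k_n (V_GS − V_TN)² = (V_DD − V_GS)/R.
Let x = V_GS − 1. Then 22.3 x² + x − 7.3 = 0, giving x = 0.55 V (positive root), so V_GS = 1.55 V.
I_D = (V_DD − V_GS)/R = (8.3 − 1.55) / 5.63 = 1.2 mA.

V_GS = 1.55 V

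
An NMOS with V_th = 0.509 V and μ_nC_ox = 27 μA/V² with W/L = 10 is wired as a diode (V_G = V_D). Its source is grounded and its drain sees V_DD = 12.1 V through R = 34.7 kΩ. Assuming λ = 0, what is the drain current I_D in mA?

I_D = 0.292 mA

With gate tied to drain, V_GS = V_DS ≥ V_GS − V_th, so the device is in saturation.
k_n = μ_nC_ox · (W/L) = 0.27 mA/V².
KCL at the drain: ½ k_n (V_GS − V_th)² = (V_DD − V_GS)/R.
Let x = V_GS − 0.509. Then 4.68 x² + x − 11.59 = 0, giving x = 1.47 V (positive root), so V_GS = 1.98 V.
I_D = (V_DD − V_GS)/R = (12.1 − 1.98) / 34.7 = 0.292 mA.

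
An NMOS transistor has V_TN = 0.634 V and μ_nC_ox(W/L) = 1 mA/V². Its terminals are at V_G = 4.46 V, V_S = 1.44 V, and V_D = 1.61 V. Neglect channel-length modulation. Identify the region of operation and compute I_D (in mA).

V_GS = V_G − V_S = 4.46 − 1.44 = 3.02 V; V_DS = V_D − V_S = 1.61 − 1.44 = 0.17 V.
V_ov = V_GS − V_TN = 3.02 − 0.634 = 2.39 V.
Since V_DS = 0.17 V < V_ov = 2.39 V, the device is in the triode region.
I_D = k_n [V_ov · V_DS − ½ V_DS²] = 1 × [2.39 × 0.17 − 0.5 × 0.17²] = 0.391 mA.

Triode; I_D = 0.391 mA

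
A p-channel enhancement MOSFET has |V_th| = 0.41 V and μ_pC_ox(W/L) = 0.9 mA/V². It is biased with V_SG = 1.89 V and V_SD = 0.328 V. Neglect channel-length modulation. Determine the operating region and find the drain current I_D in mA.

V_ov = V_SG − |V_th| = 1.89 − 0.41 = 1.48 V.
Since V_SD = 0.328 V < V_ov = 1.48 V, the device is in the triode region.
I_D = k_p [V_ov · V_SD − ½ V_SD²] = 0.9 × [1.48 × 0.328 − 0.5 × 0.328²] = 0.388 mA.

Triode; I_D = 0.388 mA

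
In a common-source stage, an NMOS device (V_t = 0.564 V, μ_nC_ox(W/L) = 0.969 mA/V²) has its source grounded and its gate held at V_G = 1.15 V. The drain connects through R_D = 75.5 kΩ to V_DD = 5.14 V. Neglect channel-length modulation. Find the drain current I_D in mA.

I_D = 0.0663 mA

V_GS = V_G = 1.15 V, so V_ov = 1.15 − 0.564 = 0.586 V.
Assume saturation: I_D = ½ k_n V_ov² = 0.5 × 0.969 × 0.586² = 0.166 mA, giving V_DS = V_DD − I_D R_D = 5.14 − 0.166 × 75.5 = -7.42 V.
But -7.42 V < V_ov = 0.586 V, so the device is actually in triode.
In triode I_D = k_n[V_ov V_DS − ½ V_DS²] and I_D = (V_DD − V_DS)/R_D. Equating: 36.6 V_DS² − 43.87 V_DS + 5.14 = 0, giving V_DS = 0.132 V (the root below V_ov).
I_D = (5.14 − 0.132) / 75.5 = 0.0663 mA.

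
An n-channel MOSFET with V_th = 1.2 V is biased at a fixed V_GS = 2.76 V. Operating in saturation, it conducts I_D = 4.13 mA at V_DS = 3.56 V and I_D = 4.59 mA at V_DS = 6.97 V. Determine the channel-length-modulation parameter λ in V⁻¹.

With V_GS fixed, I_D ∝ (1 + λ V_DS) in saturation, so I_D2/I_D1 = (1 + λ V_DS2)/(1 + λ V_DS1).
4.59/4.13 = 1.111 = (1 + 6.97 λ)/(1 + 3.56 λ).
Solving: λ (I_D1 V_DS2 − I_D2 V_DS1) = I_D2 − I_D1, so λ = (4.59 − 4.13) / (4.13 × 6.97 − 4.59 × 3.56) = 0.46 / 12.4 = 0.037 V⁻¹.

λ = 0.0370 V⁻¹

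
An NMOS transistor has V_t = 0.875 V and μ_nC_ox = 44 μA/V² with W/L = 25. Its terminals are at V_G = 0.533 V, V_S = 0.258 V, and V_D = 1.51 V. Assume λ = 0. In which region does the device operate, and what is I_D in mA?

V_GS = V_G − V_S = 0.533 − 0.258 = 0.275 V; V_DS = V_D − V_S = 1.51 − 0.258 = 1.25 V.
V_GS = 0.275 V < V_t = 0.875 V, so the transistor is in cutoff.

Cutoff; I_D = 0 mA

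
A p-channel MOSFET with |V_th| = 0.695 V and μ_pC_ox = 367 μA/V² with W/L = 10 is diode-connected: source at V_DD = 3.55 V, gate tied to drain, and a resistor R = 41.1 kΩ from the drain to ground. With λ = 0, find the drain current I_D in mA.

With gate tied to drain, V_SG = V_SD ≥ V_SG − |V_th|, so the device is in saturation.
k_p = μ_pC_ox · (W/L) = 3.67 mA/V².
KCL at the drain: ½ k_p (V_SG − |V_th|)² = (V_DD − V_SG)/R.
Let x = V_SG − 0.695. Then 75.4 x² + x − 2.855 = 0, giving x = 0.188 V (positive root), so V_SG = 0.883 V.
I_D = (V_DD − V_SG)/R = (3.55 − 0.883) / 41.1 = 0.0649 mA.

I_D = 0.0649 mA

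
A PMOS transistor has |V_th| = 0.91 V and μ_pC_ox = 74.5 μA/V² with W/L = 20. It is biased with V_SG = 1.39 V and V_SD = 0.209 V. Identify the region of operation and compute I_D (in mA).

Triode; I_D = 0.117 mA

k_p = μ_pC_ox · (W/L) = 1.49 mA/V².
V_ov = V_SG − |V_th| = 1.39 − 0.91 = 0.48 V.
Since V_SD = 0.209 V < V_ov = 0.48 V, the device is in the triode region.
I_D = k_p [V_ov · V_SD − ½ V_SD²] = 1.49 × [0.48 × 0.209 − 0.5 × 0.209²] = 0.117 mA.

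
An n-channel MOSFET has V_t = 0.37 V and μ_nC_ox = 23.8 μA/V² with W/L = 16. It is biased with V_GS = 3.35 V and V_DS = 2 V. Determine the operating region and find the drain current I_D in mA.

k_n = μ_nC_ox · (W/L) = 0.3808 mA/V².
V_ov = V_GS − V_t = 3.35 − 0.37 = 2.98 V.
Since V_DS = 2 V < V_ov = 2.98 V, the device is in the triode region.
I_D = k_n [V_ov · V_DS − ½ V_DS²] = 0.3808 × [2.98 × 2 − 0.5 × 2²] = 1.51 mA.

Triode; I_D = 1.51 mA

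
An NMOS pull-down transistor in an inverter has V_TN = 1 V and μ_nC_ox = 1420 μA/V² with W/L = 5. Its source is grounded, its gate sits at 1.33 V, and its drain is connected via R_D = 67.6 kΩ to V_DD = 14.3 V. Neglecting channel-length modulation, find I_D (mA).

I_D = 0.210 mA

V_GS = V_G = 1.33 V, so V_ov = 1.33 − 1 = 0.33 V.
k_n = μ_nC_ox · (W/L) = 7.1 mA/V².
Assume saturation: I_D = ½ k_n V_ov² = 0.5 × 7.1 × 0.33² = 0.387 mA, giving V_DS = V_DD − I_D R_D = 14.3 − 0.387 × 67.6 = -11.8 V.
But -11.8 V < V_ov = 0.33 V, so the device is actually in triode.
In triode I_D = k_n[V_ov V_DS − ½ V_DS²] and I_D = (V_DD − V_DS)/R_D. Equating: 240 V_DS² − 159.4 V_DS + 14.3 = 0, giving V_DS = 0.107 V (the root below V_ov).
I_D = (14.3 − 0.107) / 67.6 = 0.21 mA.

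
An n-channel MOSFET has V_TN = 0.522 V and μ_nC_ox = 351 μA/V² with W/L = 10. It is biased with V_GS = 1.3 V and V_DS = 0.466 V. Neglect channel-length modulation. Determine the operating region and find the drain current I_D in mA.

k_n = μ_nC_ox · (W/L) = 3.51 mA/V².
V_ov = V_GS − V_TN = 1.3 − 0.522 = 0.778 V.
Since V_DS = 0.466 V < V_ov = 0.778 V, the device is in the triode region.
I_D = k_n [V_ov · V_DS − ½ V_DS²] = 3.51 × [0.778 × 0.466 − 0.5 × 0.466²] = 0.891 mA.

Triode; I_D = 0.891 mA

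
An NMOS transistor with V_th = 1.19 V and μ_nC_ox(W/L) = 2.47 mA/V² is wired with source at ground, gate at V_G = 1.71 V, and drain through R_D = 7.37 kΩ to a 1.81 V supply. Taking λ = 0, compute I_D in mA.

V_GS = V_G = 1.71 V, so V_ov = 1.71 − 1.19 = 0.52 V.
Assume saturation: I_D = ½ k_n V_ov² = 0.5 × 2.47 × 0.52² = 0.334 mA, giving V_DS = V_DD − I_D R_D = 1.81 − 0.334 × 7.37 = -0.651 V.
But -0.651 V < V_ov = 0.52 V, so the device is actually in triode.
In triode I_D = k_n[V_ov V_DS − ½ V_DS²] and I_D = (V_DD − V_DS)/R_D. Equating: 9.1 V_DS² − 10.47 V_DS + 1.81 = 0, giving V_DS = 0.212 V (the root below V_ov).
I_D = (1.81 − 0.212) / 7.37 = 0.217 mA.

I_D = 0.217 mA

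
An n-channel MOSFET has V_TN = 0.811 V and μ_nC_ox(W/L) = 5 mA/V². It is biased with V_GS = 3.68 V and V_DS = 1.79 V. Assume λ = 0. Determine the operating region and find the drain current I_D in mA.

Triode; I_D = 17.7 mA

V_ov = V_GS − V_TN = 3.68 − 0.811 = 2.87 V.
Since V_DS = 1.79 V < V_ov = 2.87 V, the device is in the triode region.
I_D = k_n [V_ov · V_DS − ½ V_DS²] = 5 × [2.87 × 1.79 − 0.5 × 1.79²] = 17.7 mA.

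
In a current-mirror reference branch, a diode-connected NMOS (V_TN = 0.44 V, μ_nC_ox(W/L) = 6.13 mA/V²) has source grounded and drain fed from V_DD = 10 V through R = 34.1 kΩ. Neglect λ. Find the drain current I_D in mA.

I_D = 0.272 mA

With gate tied to drain, V_GS = V_DS ≥ V_GS − V_TN, so the device is in saturation.
KCL at the drain: ½ k_n (V_GS − V_TN)² = (V_DD − V_GS)/R.
Let x = V_GS − 0.44. Then 105 x² + x − 9.56 = 0, giving x = 0.298 V (positive root), so V_GS = 0.738 V.
I_D = (V_DD − V_GS)/R = (10 − 0.738) / 34.1 = 0.272 mA.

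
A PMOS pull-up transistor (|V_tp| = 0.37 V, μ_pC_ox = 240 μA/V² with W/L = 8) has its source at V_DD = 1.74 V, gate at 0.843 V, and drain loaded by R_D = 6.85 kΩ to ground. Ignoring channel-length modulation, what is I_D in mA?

V_SG = V_DD − V_G = 1.74 − 0.843 = 0.897 V, so V_ov = 0.897 − 0.37 = 0.527 V.
k_p = μ_pC_ox · (W/L) = 1.92 mA/V².
Assume saturation: I_D = ½ k_p V_ov² = 0.5 × 1.92 × 0.527² = 0.267 mA, giving V_SD = V_DD − I_D R_D = 1.74 − 0.267 × 6.85 = -0.0863 V.
But -0.0863 V < V_ov = 0.527 V, so the device is actually in triode.
In triode I_D = k_p[V_ov V_SD − ½ V_SD²] and I_D = (V_DD − V_SD)/R_D. Equating: 6.58 V_SD² − 7.931 V_SD + 1.74 = 0, giving V_SD = 0.288 V (the root below V_ov).
I_D = (1.74 − 0.288) / 6.85 = 0.212 mA.

I_D = 0.212 mA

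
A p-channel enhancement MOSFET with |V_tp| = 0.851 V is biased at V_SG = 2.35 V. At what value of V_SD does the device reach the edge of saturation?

The boundary between triode and saturation is V_SD = V_SG − |V_tp| = V_ov.
V_ov = 2.35 − 0.851 = 1.5 V.

V_SD,sat = 1.50 V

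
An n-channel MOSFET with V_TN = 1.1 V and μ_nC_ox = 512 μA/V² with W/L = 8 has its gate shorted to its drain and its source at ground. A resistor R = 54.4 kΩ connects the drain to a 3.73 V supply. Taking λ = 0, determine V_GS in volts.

V_GS = 1.25 V

With gate tied to drain, V_GS = V_DS ≥ V_GS − V_TN, so the device is in saturation.
k_n = μ_nC_ox · (W/L) = 4.096 mA/V².
KCL at the drain: ½ k_n (V_GS − V_TN)² = (V_DD − V_GS)/R.
Let x = V_GS − 1.1. Then 111 x² + x − 2.63 = 0, giving x = 0.149 V (positive root), so V_GS = 1.25 V.
I_D = (V_DD − V_GS)/R = (3.73 − 1.25) / 54.4 = 0.0456 mA.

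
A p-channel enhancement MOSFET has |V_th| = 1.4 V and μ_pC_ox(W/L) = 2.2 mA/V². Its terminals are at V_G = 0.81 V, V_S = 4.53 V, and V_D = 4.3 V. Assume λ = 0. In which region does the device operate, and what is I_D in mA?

Triode; I_D = 1.12 mA

V_SG = V_S − V_G = 4.53 − 0.81 = 3.72 V; V_SD = V_S − V_D = 4.53 − 4.3 = 0.23 V.
V_ov = V_SG − |V_th| = 3.72 − 1.4 = 2.32 V.
Since V_SD = 0.23 V < V_ov = 2.32 V, the device is in the triode region.
I_D = k_p [V_ov · V_SD − ½ V_SD²] = 2.2 × [2.32 × 0.23 − 0.5 × 0.23²] = 1.12 mA.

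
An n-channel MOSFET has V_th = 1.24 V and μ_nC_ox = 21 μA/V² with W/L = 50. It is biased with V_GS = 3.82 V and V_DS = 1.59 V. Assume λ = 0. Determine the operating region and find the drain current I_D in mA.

Triode; I_D = 2.98 mA

k_n = μ_nC_ox · (W/L) = 1.05 mA/V².
V_ov = V_GS − V_th = 3.82 − 1.24 = 2.58 V.
Since V_DS = 1.59 V < V_ov = 2.58 V, the device is in the triode region.
I_D = k_n [V_ov · V_DS − ½ V_DS²] = 1.05 × [2.58 × 1.59 − 0.5 × 1.59²] = 2.98 mA.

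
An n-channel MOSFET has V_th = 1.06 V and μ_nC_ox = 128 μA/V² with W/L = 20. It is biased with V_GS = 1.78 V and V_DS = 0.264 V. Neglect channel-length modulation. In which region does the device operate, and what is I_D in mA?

Triode; I_D = 0.397 mA

k_n = μ_nC_ox · (W/L) = 2.56 mA/V².
V_ov = V_GS − V_th = 1.78 − 1.06 = 0.72 V.
Since V_DS = 0.264 V < V_ov = 0.72 V, the device is in the triode region.
I_D = k_n [V_ov · V_DS − ½ V_DS²] = 2.56 × [0.72 × 0.264 − 0.5 × 0.264²] = 0.397 mA.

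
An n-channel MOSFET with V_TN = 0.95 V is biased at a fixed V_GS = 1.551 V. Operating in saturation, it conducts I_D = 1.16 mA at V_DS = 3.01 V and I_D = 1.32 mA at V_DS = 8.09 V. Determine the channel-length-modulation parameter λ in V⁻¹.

λ = 0.0296 V⁻¹

With V_GS fixed, I_D ∝ (1 + λ V_DS) in saturation, so I_D2/I_D1 = (1 + λ V_DS2)/(1 + λ V_DS1).
1.32/1.16 = 1.138 = (1 + 8.09 λ)/(1 + 3.01 λ).
Solving: λ (I_D1 V_DS2 − I_D2 V_DS1) = I_D2 − I_D1, so λ = (1.32 − 1.16) / (1.16 × 8.09 − 1.32 × 3.01) = 0.16 / 5.41 = 0.0296 V⁻¹.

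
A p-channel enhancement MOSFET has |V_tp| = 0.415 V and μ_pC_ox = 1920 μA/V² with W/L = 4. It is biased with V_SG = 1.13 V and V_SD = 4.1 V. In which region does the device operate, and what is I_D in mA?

k_p = μ_pC_ox · (W/L) = 7.68 mA/V².
V_ov = V_SG − |V_tp| = 1.13 − 0.415 = 0.715 V.
Since V_SD = 4.1 V ≥ V_ov = 0.715 V, the device is in saturation.
I_D = ½ k_p V_ov² = 0.5 × 7.68 × 0.715² = 1.96 mA.

Saturation; I_D = 1.96 mA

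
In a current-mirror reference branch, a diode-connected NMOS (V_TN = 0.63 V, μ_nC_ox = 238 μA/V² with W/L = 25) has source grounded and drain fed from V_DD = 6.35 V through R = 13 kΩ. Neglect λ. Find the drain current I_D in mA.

With gate tied to drain, V_GS = V_DS ≥ V_GS − V_TN, so the device is in saturation.
k_n = μ_nC_ox · (W/L) = 5.95 mA/V².
KCL at the drain: ½ k_n (V_GS − V_TN)² = (V_DD − V_GS)/R.
Let x = V_GS − 0.63. Then 38.7 x² + x − 5.72 = 0, giving x = 0.372 V (positive root), so V_GS = 1 V.
I_D = (V_DD − V_GS)/R = (6.35 − 1) / 13 = 0.411 mA.

I_D = 0.411 mA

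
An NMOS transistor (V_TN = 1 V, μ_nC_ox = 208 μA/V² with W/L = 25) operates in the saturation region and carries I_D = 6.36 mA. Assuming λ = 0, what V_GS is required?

V_GS = 2.56 V

k_n = μ_nC_ox · (W/L) = 5.2 mA/V².
In saturation I_D = ½ k_n (V_GS − V_TN)², so V_GS − V_TN = √(2 I_D / k_n) = √(2 × 6.36 / 5.2) = 1.56 V.
V_GS = 1 + 1.56 = 2.56 V.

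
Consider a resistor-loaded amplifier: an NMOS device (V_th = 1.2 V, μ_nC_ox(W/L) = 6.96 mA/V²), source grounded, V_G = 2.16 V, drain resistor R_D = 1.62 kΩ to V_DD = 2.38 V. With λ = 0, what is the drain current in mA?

I_D = 1.33 mA

V_GS = V_G = 2.16 V, so V_ov = 2.16 − 1.2 = 0.96 V.
Assume saturation: I_D = ½ k_n V_ov² = 0.5 × 6.96 × 0.96² = 3.21 mA, giving V_DS = V_DD − I_D R_D = 2.38 − 3.21 × 1.62 = -2.82 V.
But -2.82 V < V_ov = 0.96 V, so the device is actually in triode.
In triode I_D = k_n[V_ov V_DS − ½ V_DS²] and I_D = (V_DD − V_DS)/R_D. Equating: 5.64 V_DS² − 11.82 V_DS + 2.38 = 0, giving V_DS = 0.226 V (the root below V_ov).
I_D = (2.38 − 0.226) / 1.62 = 1.33 mA.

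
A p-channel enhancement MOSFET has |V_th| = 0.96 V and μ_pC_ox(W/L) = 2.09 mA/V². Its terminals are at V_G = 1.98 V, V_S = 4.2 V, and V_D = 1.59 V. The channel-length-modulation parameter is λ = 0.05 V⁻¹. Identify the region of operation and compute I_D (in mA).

Saturation; I_D = 1.88 mA

V_SG = V_S − V_G = 4.2 − 1.98 = 2.22 V; V_SD = V_S − V_D = 4.2 − 1.59 = 2.61 V.
V_ov = V_SG − |V_th| = 2.22 − 0.96 = 1.26 V.
Since V_SD = 2.61 V ≥ V_ov = 1.26 V, the device is in saturation.
I_D = ½ k_p V_ov² (1 + λ V_SD) = 0.5 × 2.09 × 1.26² × (1 + 0.05 × 2.61) = 1.88 mA.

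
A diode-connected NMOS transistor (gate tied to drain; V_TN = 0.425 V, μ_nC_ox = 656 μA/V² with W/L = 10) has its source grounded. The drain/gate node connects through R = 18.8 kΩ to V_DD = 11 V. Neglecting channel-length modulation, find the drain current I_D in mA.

With gate tied to drain, V_GS = V_DS ≥ V_GS − V_TN, so the device is in saturation.
k_n = μ_nC_ox · (W/L) = 6.56 mA/V².
KCL at the drain: ½ k_n (V_GS − V_TN)² = (V_DD − V_GS)/R.
Let x = V_GS − 0.425. Then 61.7 x² + x − 10.57 = 0, giving x = 0.406 V (positive root), so V_GS = 0.831 V.
I_D = (V_DD − V_GS)/R = (11 − 0.831) / 18.8 = 0.541 mA.

I_D = 0.541 mA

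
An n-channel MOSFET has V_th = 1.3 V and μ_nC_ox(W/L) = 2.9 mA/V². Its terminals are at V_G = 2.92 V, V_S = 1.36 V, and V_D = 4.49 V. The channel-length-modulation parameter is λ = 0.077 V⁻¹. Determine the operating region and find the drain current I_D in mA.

Saturation; I_D = 0.122 mA

V_GS = V_G − V_S = 2.92 − 1.36 = 1.56 V; V_DS = V_D − V_S = 4.49 − 1.36 = 3.13 V.
V_ov = V_GS − V_th = 1.56 − 1.3 = 0.26 V.
Since V_DS = 3.13 V ≥ V_ov = 0.26 V, the device is in saturation.
I_D = ½ k_n V_ov² (1 + λ V_DS) = 0.5 × 2.9 × 0.26² × (1 + 0.077 × 3.13) = 0.122 mA.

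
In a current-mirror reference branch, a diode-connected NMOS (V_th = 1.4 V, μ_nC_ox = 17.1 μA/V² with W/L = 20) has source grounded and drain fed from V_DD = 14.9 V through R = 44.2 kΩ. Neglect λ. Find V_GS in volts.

V_GS = 2.67 V

With gate tied to drain, V_GS = V_DS ≥ V_GS − V_th, so the device is in saturation.
k_n = μ_nC_ox · (W/L) = 0.342 mA/V².
KCL at the drain: ½ k_n (V_GS − V_th)² = (V_DD − V_GS)/R.
Let x = V_GS − 1.4. Then 7.56 x² + x − 13.5 = 0, giving x = 1.27 V (positive root), so V_GS = 2.67 V.
I_D = (V_DD − V_GS)/R = (14.9 − 2.67) / 44.2 = 0.277 mA.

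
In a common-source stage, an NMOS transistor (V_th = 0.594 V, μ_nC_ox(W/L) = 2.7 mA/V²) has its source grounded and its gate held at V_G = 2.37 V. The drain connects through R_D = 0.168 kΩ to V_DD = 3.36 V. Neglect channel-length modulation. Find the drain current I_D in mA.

V_GS = V_G = 2.37 V, so V_ov = 2.37 − 0.594 = 1.78 V.
Assume saturation: I_D = ½ k_n V_ov² = 0.5 × 2.7 × 1.78² = 4.26 mA, giving V_DS = V_DD − I_D R_D = 3.36 − 4.26 × 0.168 = 2.64 V.
V_DS = 2.64 V ≥ V_ov = 1.78 V, confirming saturation.

I_D = 4.26 mA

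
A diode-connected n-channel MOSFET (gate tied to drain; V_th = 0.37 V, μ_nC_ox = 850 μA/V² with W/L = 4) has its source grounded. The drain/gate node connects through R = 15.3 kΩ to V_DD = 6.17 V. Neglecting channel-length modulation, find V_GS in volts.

With gate tied to drain, V_GS = V_DS ≥ V_GS − V_th, so the device is in saturation.
k_n = μ_nC_ox · (W/L) = 3.4 mA/V².
KCL at the drain: ½ k_n (V_GS − V_th)² = (V_DD − V_GS)/R.
Let x = V_GS − 0.37. Then 26 x² + x − 5.8 = 0, giving x = 0.453 V (positive root), so V_GS = 0.823 V.
I_D = (V_DD − V_GS)/R = (6.17 − 0.823) / 15.3 = 0.349 mA.

V_GS = 0.823 V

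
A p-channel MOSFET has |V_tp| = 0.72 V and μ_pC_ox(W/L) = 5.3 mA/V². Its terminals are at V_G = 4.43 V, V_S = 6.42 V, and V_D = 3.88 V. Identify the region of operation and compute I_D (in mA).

V_SG = V_S − V_G = 6.42 − 4.43 = 1.99 V; V_SD = V_S − V_D = 6.42 − 3.88 = 2.54 V.
V_ov = V_SG − |V_tp| = 1.99 − 0.72 = 1.27 V.
Since V_SD = 2.54 V ≥ V_ov = 1.27 V, the device is in saturation.
I_D = ½ k_p V_ov² = 0.5 × 5.3 × 1.27² = 4.27 mA.

Saturation; I_D = 4.27 mA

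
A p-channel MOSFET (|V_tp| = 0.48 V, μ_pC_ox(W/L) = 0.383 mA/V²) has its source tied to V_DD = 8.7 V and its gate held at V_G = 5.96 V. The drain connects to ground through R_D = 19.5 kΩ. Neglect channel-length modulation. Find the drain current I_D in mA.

I_D = 0.418 mA

V_SG = V_DD − V_G = 8.7 − 5.96 = 2.74 V, so V_ov = 2.74 − 0.48 = 2.26 V.
Assume saturation: I_D = ½ k_p V_ov² = 0.5 × 0.383 × 2.26² = 0.978 mA, giving V_SD = V_DD − I_D R_D = 8.7 − 0.978 × 19.5 = -10.4 V.
But -10.4 V < V_ov = 2.26 V, so the device is actually in triode.
In triode I_D = k_p[V_ov V_SD − ½ V_SD²] and I_D = (V_DD − V_SD)/R_D. Equating: 3.73 V_SD² − 17.88 V_SD + 8.7 = 0, giving V_SD = 0.55 V (the root below V_ov).
I_D = (8.7 − 0.55) / 19.5 = 0.418 mA.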